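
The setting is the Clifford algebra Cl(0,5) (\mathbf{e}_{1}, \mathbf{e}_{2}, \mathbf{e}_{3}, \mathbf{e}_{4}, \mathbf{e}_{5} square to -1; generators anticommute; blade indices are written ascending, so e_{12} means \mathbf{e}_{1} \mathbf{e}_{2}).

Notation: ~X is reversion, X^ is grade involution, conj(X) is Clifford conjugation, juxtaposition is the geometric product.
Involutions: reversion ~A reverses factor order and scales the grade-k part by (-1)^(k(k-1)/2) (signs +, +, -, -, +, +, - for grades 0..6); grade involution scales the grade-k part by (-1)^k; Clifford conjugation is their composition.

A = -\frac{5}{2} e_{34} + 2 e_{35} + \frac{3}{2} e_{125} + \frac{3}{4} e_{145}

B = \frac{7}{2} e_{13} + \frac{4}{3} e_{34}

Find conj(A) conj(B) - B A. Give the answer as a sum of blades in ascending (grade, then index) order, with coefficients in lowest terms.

first term: \frac{10}{3} - \frac{35}{4} e_{14} + 7 e_{15} - \frac{8}{3} e_{45} - e_{135} - \frac{21}{4} e_{235} + \frac{21}{8} e_{345} - 2 e_{12345}
second term: \frac{10}{3} + \frac{35}{4} e_{14} - 7 e_{15} + \frac{8}{3} e_{45} - e_{135} - \frac{21}{4} e_{235} + \frac{21}{8} e_{345} + 2 e_{12345}
Answer: -\frac{35}{2} e_{14} + 14 e_{15} - \frac{16}{3} e_{45} - 4 e_{12345}


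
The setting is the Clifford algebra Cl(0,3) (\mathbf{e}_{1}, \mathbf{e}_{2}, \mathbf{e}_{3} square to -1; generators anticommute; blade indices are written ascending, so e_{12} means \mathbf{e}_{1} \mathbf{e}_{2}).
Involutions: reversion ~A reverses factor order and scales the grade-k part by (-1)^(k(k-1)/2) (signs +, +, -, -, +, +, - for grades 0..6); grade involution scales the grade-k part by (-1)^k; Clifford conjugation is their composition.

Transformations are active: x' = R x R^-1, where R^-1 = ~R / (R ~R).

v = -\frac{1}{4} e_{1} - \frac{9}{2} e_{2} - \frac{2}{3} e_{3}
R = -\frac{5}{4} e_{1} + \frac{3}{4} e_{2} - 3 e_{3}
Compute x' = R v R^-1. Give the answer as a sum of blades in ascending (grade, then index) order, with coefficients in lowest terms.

~R = -\frac{5}{4} e_{1} + \frac{3}{4} e_{2} - 3 e_{3}, and R ~R = -\frac{89}{8}, so R^-1 = ~R / (-\frac{89}{8}).
R v = \frac{17}{16} + \frac{93}{16} e_{12} + \frac{1}{12} e_{13} - 14 e_{23}
Answer: \frac{87}{178} e_{1} + \frac{1551}{356} e_{2} + \frac{331}{267} e_{3}


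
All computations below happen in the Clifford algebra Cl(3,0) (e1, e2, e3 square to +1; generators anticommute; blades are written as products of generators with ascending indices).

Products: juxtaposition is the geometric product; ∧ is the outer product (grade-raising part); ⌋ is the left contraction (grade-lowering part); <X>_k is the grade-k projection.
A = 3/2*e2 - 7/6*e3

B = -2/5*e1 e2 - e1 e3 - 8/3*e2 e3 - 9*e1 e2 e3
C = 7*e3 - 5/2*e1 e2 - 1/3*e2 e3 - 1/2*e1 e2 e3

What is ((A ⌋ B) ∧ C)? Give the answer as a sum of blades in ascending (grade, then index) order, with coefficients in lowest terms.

step 1: -17/30*e1 - 28/9*e2 - 4*e3 + 21/2*e1 e2 + 27/2*e1 e3
step 2: -119/30*e1 e3 - 196/9*e2 e3 + 3766/45*e1 e2 e3
Answer: -119/30*e1 e3 - 196/9*e2 e3 + 3766/45*e1 e2 e3


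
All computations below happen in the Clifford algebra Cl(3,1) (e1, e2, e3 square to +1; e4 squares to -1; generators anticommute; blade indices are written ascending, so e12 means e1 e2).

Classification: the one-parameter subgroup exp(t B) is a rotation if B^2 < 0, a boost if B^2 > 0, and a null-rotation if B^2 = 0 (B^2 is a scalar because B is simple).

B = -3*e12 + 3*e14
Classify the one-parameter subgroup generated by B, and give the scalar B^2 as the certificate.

B^2 term by term: the squares give (-3)^2*(e12)^2 + (3)^2*(e14)^2 = 9*(-1) + 9*(+1) = 0 (each basis 2-blade squares to minus the product of its generators' squares); cross terms between blades sharing an index anticommute and cancel. So B^2 = 0.
Answer: null-rotation, certificate B^2 = 0. Check the certificate: B^2 = 0, and that sign is decisive whatever form B takes.


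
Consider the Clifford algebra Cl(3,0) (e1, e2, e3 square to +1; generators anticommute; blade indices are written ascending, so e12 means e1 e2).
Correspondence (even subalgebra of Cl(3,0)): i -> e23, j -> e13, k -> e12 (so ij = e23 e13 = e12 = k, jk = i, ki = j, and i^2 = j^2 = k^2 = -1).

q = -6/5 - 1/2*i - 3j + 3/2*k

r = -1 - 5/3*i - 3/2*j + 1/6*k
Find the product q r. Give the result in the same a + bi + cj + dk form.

In blades: q = -6/5 + 3/2*e12 - 3*e13 - 1/2*e23, r = -1 + 1/6*e12 - 3/2*e13 - 5/3*e23.
Distribute q over r term by term (generator squares from the signature, products reordered to ascending indices): (-6/5)*r = 6/5 - 1/5*e12 + 9/5*e13 + 2*e23; (3/2*e12)*r = -1/4 - 3/2*e12 - 5/2*e13 + 9/4*e23; (-3*e13)*r = -9/2 - 5*e12 + 3*e13 - 1/2*e23; (-1/2*e23)*r = -5/6 + 3/4*e12 + 1/12*e13 + 1/2*e23.
Sum: -263/60 - 119/20*e12 + 143/60*e13 + 17/4*e23; translating back through the correspondence:
Answer: -263/60 + 17/4*i + 143/60*j - 119/20*k


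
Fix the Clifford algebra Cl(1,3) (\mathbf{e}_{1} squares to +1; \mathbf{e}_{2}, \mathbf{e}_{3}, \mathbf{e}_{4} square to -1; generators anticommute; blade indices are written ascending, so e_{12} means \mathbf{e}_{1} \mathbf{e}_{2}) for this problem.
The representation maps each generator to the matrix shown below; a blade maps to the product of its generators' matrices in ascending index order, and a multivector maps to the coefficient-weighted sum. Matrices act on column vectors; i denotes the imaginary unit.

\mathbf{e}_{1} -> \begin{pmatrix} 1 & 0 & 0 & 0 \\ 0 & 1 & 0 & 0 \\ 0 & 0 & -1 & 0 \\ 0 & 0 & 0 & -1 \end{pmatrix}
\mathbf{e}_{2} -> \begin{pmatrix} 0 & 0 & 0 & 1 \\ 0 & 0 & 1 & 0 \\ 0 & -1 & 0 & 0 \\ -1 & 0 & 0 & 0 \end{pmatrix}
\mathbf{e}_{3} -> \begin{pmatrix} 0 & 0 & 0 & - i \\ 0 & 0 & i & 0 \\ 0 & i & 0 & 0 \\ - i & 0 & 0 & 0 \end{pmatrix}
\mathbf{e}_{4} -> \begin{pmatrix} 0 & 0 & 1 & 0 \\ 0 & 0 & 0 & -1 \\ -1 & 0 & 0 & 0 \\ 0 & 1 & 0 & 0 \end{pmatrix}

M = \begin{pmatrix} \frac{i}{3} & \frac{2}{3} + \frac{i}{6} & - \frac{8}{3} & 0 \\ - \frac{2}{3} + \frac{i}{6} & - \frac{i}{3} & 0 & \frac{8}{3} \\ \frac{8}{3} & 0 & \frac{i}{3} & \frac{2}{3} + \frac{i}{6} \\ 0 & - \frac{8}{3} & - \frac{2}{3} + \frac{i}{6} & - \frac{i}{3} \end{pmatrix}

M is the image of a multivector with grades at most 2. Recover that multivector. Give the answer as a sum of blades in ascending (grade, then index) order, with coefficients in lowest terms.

Method: the blade images are trace-orthogonal — tr(rho(e_A) rho(e_B)^-1) = 4 if A = B and 0 otherwise — and rho(e_A)^-1 = (e_A)^2 * rho(e_A) with (e_A)^2 = +1 or -1, so the coefficient of e_A in the preimage is (e_A)^2 * tr(M rho(e_A))/4.
Nonzero projections over blades of grade <= 2: e_{4}: (e_{4})^2 = -1, tr(M rho(e_{4})) = \frac{32}{3}, coefficient -\frac{8}{3}; e_{23}: (e_{23})^2 = -1, tr(M rho(e_{23})) = \frac{4}{3}, coefficient -\frac{1}{3}; e_{24}: (e_{24})^2 = -1, tr(M rho(e_{24})) = - \frac{8}{3}, coefficient \frac{2}{3}; e_{34}: (e_{34})^2 = -1, tr(M rho(e_{34})) = \frac{2}{3}, coefficient -\frac{1}{6}. Every other blade of grade <= 2 projects to 0.
Answer: -\frac{8}{3} e_{4} - \frac{1}{3} e_{23} + \frac{2}{3} e_{24} - \frac{1}{6} e_{34}


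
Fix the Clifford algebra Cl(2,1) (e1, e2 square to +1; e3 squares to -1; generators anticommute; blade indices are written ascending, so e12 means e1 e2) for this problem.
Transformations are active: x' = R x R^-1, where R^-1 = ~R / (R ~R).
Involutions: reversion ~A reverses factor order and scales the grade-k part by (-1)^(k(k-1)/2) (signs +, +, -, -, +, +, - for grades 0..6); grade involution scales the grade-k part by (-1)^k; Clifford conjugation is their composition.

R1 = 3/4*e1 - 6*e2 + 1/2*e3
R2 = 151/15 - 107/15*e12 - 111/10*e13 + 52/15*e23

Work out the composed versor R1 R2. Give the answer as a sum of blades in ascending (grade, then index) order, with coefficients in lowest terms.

Distribute over the terms of R1 (each basis-blade product reordered to ascending indices, repeated generators contracted through their squares):
(3/4*e1) R2 = 151/20*e1 - 107/20*e2 - 333/40*e3 + 13/5*e123
(-6*e2) R2 = -214/5*e1 - 302/5*e2 - 104/5*e3 - 333/5*e123
(1/2*e3) R2 = -111/20*e1 + 26/15*e2 + 151/30*e3 - 107/30*e123
Summing the partial products and collecting blades:
Answer: -204/5*e1 - 3841/60*e2 - 2891/120*e3 - 2027/30*e123


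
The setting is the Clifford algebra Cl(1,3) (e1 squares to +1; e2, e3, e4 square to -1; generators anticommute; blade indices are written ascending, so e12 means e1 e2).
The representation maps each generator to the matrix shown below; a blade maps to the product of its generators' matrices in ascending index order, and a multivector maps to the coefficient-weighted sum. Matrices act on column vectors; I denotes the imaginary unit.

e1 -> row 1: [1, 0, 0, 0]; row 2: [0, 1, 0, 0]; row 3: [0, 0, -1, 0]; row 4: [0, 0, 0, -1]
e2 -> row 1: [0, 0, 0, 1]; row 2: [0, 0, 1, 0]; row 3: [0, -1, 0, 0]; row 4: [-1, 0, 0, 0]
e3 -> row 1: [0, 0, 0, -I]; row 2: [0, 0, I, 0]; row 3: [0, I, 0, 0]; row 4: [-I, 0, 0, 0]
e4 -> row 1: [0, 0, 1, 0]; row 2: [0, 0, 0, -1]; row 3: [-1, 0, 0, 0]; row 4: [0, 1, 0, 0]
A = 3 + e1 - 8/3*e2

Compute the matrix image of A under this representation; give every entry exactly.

M = (3)*1 + (1)*rho(e1) + (-8/3)*rho(e2), summed entrywise (1 is the identity matrix):
Answer: row 1: [4, 0, 0, -8/3]; row 2: [0, 4, -8/3, 0]; row 3: [0, 8/3, 2, 0]; row 4: [8/3, 0, 0, 2]


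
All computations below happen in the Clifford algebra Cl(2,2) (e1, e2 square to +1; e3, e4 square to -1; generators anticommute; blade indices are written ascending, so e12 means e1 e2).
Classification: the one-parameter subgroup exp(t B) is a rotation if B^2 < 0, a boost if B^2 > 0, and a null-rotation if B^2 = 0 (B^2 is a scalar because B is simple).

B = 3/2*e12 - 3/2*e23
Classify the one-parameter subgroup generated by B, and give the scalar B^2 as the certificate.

B^2 term by term: the squares give (3/2)^2*(e12)^2 + (-3/2)^2*(e23)^2 = 9/4*(-1) + 9/4*(+1) = 0 (each basis 2-blade squares to minus the product of its generators' squares); cross terms between blades sharing an index anticommute and cancel. So B^2 = 0.
Answer: null-rotation, certificate B^2 = 0. Note: conjugating B changes its blade decomposition but never the scalar B^2 = 0, whose sign settles the classification.


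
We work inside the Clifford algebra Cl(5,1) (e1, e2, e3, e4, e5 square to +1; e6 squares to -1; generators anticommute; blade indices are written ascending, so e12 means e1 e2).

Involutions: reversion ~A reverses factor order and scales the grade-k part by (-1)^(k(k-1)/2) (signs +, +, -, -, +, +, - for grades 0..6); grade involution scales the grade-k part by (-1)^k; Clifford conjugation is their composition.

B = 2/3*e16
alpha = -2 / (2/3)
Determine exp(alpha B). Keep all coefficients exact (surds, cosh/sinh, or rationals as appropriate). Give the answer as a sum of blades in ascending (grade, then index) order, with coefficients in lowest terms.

B^2 = (2/3)^2*(e16)^2 = 4/9*(+1) = 4/9 (a basis 2-blade squares to minus the product of its generators' squares).
B^2 = 4/9 — the series telescopes hyperbolically here: l = 2/3, alpha*l = -2, so exp(alpha B) = cosh(-2) + (sinh(-2)/(2/3))*B = cosh(2) + (-3*sinh(2)/2)*B.
Answer: cosh(2) - sinh(2)*e16


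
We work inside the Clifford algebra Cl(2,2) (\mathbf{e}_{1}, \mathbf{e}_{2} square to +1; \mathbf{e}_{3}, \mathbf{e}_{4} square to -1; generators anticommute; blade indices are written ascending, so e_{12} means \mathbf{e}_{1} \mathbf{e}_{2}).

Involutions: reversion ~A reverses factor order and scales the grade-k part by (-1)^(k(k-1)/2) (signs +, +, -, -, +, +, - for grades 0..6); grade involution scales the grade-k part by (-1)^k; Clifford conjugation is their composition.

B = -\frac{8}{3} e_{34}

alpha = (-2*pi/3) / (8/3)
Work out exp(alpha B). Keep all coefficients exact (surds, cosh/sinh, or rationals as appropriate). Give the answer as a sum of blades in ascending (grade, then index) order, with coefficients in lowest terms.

B^2 = (-\frac{8}{3})^2*(e_{34})^2 = \frac{64}{9}*(-1) = -\frac{64}{9} (a basis 2-blade squares to minus the product of its generators' squares).
B^2 = -\frac{64}{9} — a negative square means the series sums to a rotation: l = \frac{8}{3}, alpha*l = - \frac{2 \pi}{3}, so exp(alpha B) = cos(- \frac{2 \pi}{3}) + (sin(- \frac{2 \pi}{3})/(\frac{8}{3}))*B = - \frac{1}{2} + (- \frac{3 \sqrt{3}}{16})*B.
Answer: - \frac{1}{2} + \frac{\sqrt{3}}{2} e_{34}


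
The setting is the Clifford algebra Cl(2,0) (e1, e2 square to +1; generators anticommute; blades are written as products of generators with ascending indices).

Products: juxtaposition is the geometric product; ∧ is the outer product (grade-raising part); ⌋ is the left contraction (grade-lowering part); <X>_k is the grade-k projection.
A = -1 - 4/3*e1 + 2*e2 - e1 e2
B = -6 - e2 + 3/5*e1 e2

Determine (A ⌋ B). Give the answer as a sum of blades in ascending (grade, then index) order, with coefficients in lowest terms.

step 1: 23/5 - 6/5*e1 + 1/5*e2 - 3/5*e1 e2
Answer: 23/5 - 6/5*e1 + 1/5*e2 - 3/5*e1 e2


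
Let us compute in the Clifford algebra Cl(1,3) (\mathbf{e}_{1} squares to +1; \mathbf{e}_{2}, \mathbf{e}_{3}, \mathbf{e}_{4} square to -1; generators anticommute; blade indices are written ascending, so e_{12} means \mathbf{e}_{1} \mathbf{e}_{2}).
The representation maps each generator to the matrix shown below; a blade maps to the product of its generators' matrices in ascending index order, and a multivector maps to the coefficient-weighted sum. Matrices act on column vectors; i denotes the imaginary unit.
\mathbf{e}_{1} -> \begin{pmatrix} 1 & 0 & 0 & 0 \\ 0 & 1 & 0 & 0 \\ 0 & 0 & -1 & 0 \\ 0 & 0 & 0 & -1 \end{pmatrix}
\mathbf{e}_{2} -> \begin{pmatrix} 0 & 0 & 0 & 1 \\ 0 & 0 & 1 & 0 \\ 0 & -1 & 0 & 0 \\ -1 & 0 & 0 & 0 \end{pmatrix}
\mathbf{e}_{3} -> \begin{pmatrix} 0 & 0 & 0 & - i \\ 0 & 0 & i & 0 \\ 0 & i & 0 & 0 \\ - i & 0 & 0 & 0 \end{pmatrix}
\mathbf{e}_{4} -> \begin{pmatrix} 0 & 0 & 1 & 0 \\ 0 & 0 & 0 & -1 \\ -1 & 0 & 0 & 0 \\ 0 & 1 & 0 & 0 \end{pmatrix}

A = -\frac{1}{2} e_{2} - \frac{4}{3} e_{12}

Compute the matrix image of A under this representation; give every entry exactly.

Bivector images (products of the table entries): rho(e_{12}) = rho(\mathbf{e}_{1})rho(\mathbf{e}_{2}) = \begin{pmatrix} 0 & 0 & 0 & 1 \\ 0 & 0 & 1 & 0 \\ 0 & 1 & 0 & 0 \\ 1 & 0 & 0 & 0 \end{pmatrix}.
M = (-\frac{1}{2})*rho(e_{2}) + (-\frac{4}{3})*rho(e_{12}), summed entrywise:
Answer: \begin{pmatrix} 0 & 0 & 0 & - \frac{11}{6} \\ 0 & 0 & - \frac{11}{6} & 0 \\ 0 & - \frac{5}{6} & 0 & 0 \\ - \frac{5}{6} & 0 & 0 & 0 \end{pmatrix}


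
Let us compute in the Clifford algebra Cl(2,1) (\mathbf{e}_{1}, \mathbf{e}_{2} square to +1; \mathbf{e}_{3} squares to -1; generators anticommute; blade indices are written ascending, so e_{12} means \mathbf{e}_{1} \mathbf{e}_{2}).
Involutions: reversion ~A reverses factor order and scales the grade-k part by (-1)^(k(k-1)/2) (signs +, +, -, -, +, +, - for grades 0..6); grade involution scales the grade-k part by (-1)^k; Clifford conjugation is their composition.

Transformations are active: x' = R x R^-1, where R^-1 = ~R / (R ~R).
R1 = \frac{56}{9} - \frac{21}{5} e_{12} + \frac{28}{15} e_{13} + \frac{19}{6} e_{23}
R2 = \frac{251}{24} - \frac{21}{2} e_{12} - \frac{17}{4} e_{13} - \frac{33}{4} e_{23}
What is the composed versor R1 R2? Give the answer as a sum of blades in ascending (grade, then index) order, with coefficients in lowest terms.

Distribute over the terms of R1 (each basis-blade product reordered to ascending indices, repeated generators contracted through their squares):
(\frac{56}{9}) R2 = \frac{1757}{27} - \frac{196}{3} e_{12} - \frac{238}{9} e_{13} - \frac{154}{3} e_{23}
(-\frac{21}{5} e_{12}) R2 = -\frac{441}{10} - \frac{1757}{40} e_{12} + \frac{693}{20} e_{13} - \frac{357}{20} e_{23}
(\frac{28}{15} e_{13}) R2 = -\frac{119}{15} - \frac{77}{5} e_{12} + \frac{1757}{90} e_{13} - \frac{98}{5} e_{23}
(\frac{19}{6} e_{23}) R2 = -\frac{209}{8} + \frac{323}{24} e_{12} + \frac{133}{4} e_{13} + \frac{4769}{144} e_{23}
Summing the partial products and collecting blades:
Answer: -\frac{14131}{1080} - \frac{556}{5} e_{12} + \frac{2744}{45} e_{13} - \frac{40079}{720} e_{23}


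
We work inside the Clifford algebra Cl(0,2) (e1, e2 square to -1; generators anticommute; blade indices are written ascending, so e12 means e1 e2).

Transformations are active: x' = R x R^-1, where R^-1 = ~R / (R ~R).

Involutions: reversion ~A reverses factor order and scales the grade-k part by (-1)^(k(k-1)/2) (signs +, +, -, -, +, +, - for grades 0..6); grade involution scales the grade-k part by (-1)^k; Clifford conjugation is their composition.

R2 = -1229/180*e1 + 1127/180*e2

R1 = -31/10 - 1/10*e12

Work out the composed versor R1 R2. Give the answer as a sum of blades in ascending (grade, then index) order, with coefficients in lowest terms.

Distribute over the terms of R1 (each basis-blade product reordered to ascending indices, repeated generators contracted through their squares):
(-31/10) R2 = 38099/1800*e1 - 34937/1800*e2
(-1/10*e12) R2 = 1127/1800*e1 + 1229/1800*e2
Summing the partial products and collecting blades:
Answer: 19613/900*e1 - 2809/150*e2


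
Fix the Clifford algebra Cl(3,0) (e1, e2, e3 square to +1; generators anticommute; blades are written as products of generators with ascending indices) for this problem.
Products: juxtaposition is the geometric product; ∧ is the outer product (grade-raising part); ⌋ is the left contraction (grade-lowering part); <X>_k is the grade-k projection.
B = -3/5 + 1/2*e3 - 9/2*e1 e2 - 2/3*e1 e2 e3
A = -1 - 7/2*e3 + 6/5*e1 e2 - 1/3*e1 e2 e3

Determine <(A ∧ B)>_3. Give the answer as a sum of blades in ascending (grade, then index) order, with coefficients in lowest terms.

step 1: 3/5 + 8/5*e3 + 189/50*e1 e2 + 1033/60*e1 e2 e3
step 2: 1033/60*e1 e2 e3
Answer: 1033/60*e1 e2 e3


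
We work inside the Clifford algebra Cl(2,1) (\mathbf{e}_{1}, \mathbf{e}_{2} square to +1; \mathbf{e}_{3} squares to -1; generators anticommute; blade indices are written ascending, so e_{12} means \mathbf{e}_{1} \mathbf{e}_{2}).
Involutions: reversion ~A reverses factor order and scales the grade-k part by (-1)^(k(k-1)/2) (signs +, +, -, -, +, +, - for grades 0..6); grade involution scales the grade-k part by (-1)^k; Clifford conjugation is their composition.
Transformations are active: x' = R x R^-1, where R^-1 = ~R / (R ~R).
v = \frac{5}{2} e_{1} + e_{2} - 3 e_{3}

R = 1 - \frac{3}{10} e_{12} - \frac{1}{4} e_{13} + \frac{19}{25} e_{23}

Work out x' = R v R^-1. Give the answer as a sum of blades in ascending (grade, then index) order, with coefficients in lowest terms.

~R = 1 + \frac{3}{10} e_{12} + \frac{1}{4} e_{13} - \frac{19}{25} e_{23}, and R ~R = \frac{4499}{10000}, so R^-1 = ~R / (\frac{4499}{10000}).
R v = \frac{29}{20} e_{1} + \frac{403}{100} e_{2} - \frac{627}{200} e_{3} + \frac{61}{20} e_{123}
Answer: -\frac{57215}{8998} e_{1} + \frac{60851}{4499} e_{2} - \frac{67503}{4499} e_{3}


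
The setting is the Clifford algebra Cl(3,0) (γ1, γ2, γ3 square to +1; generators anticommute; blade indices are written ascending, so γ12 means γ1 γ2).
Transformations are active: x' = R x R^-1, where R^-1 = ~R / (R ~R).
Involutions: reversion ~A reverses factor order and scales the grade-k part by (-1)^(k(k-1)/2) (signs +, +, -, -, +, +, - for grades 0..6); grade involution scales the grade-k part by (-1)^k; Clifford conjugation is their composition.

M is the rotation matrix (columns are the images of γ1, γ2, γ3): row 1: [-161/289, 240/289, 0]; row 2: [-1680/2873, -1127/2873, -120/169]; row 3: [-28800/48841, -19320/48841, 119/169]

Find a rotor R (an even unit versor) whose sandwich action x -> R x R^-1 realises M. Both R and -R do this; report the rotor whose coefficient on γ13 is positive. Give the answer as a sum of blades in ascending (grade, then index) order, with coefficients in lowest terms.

Method: write R = a + b12*γ12 + b13*γ13 + b23*γ23 with a^2 + b12^2 + b13^2 + b23^2 = 1 (so R^-1 = ~R). Expanding the columns R e_j ~R gives tr M = 4a^2 - 1 and, from the antisymmetric part, M21 - M12 = -4a*b12, M13 - M31 = 4a*b13, M32 - M23 = -4a*b23.
Here tr M = -11977/48841, so a^2 = (1 + tr M)/4 = 9216/48841 and a = ±96/221. Taking a = 96/221: M21 - M12 = -69120/48841, M13 - M31 = 28800/48841, M32 - M23 = 15360/48841, giving b12 = 180/221, b13 = 75/221, b23 = -40/221, i.e. R = 96/221 + 180/221*γ12 + 75/221*γ13 - 40/221*γ23.
Its γ13 coefficient is already positive.
Answer: 96/221 + 180/221*γ12 + 75/221*γ13 - 40/221*γ23. Sheet selection: the two-to-one cover makes ±R indistinguishable at the matrix level (trace -11977/48841), so uniqueness comes from the required sign on γ13.


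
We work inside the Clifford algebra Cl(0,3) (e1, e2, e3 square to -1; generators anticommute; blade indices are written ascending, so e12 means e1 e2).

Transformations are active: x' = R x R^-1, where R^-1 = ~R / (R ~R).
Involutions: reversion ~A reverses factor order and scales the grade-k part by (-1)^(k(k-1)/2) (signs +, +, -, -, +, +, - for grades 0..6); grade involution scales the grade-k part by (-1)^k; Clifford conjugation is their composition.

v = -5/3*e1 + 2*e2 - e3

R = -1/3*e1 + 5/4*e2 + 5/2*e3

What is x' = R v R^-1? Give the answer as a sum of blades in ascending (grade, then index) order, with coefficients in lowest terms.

~R = -1/3*e1 + 5/4*e2 + 5/2*e3, and R ~R = -1141/144, so R^-1 = ~R / (-1141/144).
R v = -5/9 + 17/12*e12 + 9/2*e13 - 25/4*e23
Answer: 5545/3423*e1 - 2082/1141*e2 + 1541/1141*e3


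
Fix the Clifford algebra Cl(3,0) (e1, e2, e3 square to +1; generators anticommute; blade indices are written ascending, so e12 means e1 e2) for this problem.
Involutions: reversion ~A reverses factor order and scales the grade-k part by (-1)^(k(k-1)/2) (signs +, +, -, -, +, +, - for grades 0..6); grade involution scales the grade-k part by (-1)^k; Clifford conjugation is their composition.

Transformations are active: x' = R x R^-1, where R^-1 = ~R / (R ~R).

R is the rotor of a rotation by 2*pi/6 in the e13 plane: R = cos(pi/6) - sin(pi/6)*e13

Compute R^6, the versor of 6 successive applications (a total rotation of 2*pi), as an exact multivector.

The rotor phase is half the rotation angle and phases add under composition, so 6 steps in the e13 plane accumulate phase 6*(pi/6) = pi: R^6 = cos(pi) - sin(pi)*e13.
cos(pi) = -1 and sin(pi) = 0, so R^6 = -1. The total rotation 2*pi is 1 full turn, so every vector returns to itself, yet the rotor is -1, on the OTHER sheet of the double cover (an odd number of 2*pi turns).
Answer: -1


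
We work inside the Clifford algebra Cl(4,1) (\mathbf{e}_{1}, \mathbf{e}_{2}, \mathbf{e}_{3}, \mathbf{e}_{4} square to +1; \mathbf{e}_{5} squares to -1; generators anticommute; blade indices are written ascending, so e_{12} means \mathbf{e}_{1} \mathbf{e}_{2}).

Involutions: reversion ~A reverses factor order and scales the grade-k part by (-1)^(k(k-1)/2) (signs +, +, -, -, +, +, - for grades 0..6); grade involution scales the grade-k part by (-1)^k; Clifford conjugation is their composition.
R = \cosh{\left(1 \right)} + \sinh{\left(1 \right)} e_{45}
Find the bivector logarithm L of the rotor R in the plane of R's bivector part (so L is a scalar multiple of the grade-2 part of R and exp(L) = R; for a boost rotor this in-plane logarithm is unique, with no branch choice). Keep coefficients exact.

The scalar part of R is \cosh{\left(1 \right)}, which determines |rapidity| via cosh; the sign lives in the bivector part, and pairing them (bivector part over sinh of the rapidity = the plane) gives the unique in-plane L = rapidity * plane.
Concretely: cosh(rapidity) = \cosh{\left(1 \right)} gives rapidity = ±1, and since rapidity/sinh(rapidity) is even the sign is immaterial: L = (rapidity/sinh(rapidity)) * <R>_2 = (\frac{1}{\sinh{\left(1 \right)}}) * <R>_2.
Answer: e_{45}


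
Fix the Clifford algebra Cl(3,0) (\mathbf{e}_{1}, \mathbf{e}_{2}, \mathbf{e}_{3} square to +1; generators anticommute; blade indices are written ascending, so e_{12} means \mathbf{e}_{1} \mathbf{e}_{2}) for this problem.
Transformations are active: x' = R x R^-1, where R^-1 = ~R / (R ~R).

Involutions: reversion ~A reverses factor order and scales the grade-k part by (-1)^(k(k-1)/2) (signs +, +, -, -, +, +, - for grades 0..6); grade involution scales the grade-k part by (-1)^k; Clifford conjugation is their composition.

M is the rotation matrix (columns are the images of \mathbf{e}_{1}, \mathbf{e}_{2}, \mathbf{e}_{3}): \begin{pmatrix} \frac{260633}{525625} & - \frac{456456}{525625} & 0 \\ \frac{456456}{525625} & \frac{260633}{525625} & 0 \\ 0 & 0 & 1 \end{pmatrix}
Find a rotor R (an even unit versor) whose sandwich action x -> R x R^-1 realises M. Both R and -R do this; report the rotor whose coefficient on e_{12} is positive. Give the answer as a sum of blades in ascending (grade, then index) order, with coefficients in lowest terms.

Method: write R = a + b12*e_{12} + b13*e_{13} + b23*e_{23} with a^2 + b12^2 + b13^2 + b23^2 = 1 (so R^-1 = ~R). Expanding the columns R e_j ~R gives tr M = 4a^2 - 1 and, from the antisymmetric part, M21 - M12 = -4a*b12, M13 - M31 = 4a*b13, M32 - M23 = -4a*b23.
Here tr M = \frac{1046891}{525625}, so a^2 = (1 + tr M)/4 = \frac{393129}{525625} and a = ±\frac{627}{725}. Taking a = \frac{627}{725}: M21 - M12 = \frac{912912}{525625}, M13 - M31 = 0, M32 - M23 = 0, giving b12 = -\frac{364}{725}, b13 = 0, b23 = 0, i.e. R = \frac{627}{725} - \frac{364}{725} e_{12}.
Its e_{12} coefficient is negative, so report the other preimage -R.
Answer: -\frac{627}{725} + \frac{364}{725} e_{12}. Note: both R and -R realise this M (trace \frac{1046891}{525625}); the covering map identifies them, and the e_{12}-coefficient sign is the tie-breaker.


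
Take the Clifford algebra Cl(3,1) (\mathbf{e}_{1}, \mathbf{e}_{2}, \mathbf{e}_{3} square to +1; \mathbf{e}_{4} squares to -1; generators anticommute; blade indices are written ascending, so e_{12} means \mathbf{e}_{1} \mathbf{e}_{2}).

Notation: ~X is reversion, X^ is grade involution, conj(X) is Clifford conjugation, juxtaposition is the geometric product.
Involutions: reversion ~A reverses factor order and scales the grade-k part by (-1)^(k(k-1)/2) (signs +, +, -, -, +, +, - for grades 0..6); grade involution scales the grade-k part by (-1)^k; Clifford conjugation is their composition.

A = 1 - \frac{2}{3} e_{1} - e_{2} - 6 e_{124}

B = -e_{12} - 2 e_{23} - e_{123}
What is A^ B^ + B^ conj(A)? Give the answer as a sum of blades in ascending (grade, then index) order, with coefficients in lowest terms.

first term: e_{1} - \frac{2}{3} e_{2} - 2 e_{3} + 6 e_{4} - e_{12} - e_{13} - \frac{4}{3} e_{23} + 6 e_{34} - \frac{1}{3} e_{123} - 12 e_{134}
second term: -e_{1} + \frac{2}{3} e_{2} + 2 e_{3} - 6 e_{4} - e_{12} - e_{13} - \frac{4}{3} e_{23} + 6 e_{34} - \frac{1}{3} e_{123} - 12 e_{134}
Answer: -2 e_{12} - 2 e_{13} - \frac{8}{3} e_{23} + 12 e_{34} - \frac{2}{3} e_{123} - 24 e_{134}


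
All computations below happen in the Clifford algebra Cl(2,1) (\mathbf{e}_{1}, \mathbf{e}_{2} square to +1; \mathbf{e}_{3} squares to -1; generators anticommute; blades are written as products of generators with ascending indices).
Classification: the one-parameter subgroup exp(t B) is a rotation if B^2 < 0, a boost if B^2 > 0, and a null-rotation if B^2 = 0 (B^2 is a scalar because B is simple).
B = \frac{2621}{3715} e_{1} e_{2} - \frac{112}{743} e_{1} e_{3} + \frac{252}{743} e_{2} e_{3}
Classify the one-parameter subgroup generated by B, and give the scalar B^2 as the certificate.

B^2 term by term: the squares give (\frac{2621}{3715})^2*(e_{1} e_{2})^2 + (-\frac{112}{743})^2*(e_{1} e_{3})^2 + (\frac{252}{743})^2*(e_{2} e_{3})^2 = \frac{6869641}{13801225}*(-1) + \frac{12544}{552049}*(+1) + \frac{63504}{552049}*(+1) = -\frac{9}{25} (each basis 2-blade squares to minus the product of its generators' squares); cross terms between blades sharing an index anticommute and cancel. So B^2 = -\frac{9}{25}.
Answer: rotation, certificate B^2 = -\frac{9}{25}. Why this suffices: the scalar -\frac{9}{25} survives any versor conjugation, so its sign alone determines the class however B is presented.


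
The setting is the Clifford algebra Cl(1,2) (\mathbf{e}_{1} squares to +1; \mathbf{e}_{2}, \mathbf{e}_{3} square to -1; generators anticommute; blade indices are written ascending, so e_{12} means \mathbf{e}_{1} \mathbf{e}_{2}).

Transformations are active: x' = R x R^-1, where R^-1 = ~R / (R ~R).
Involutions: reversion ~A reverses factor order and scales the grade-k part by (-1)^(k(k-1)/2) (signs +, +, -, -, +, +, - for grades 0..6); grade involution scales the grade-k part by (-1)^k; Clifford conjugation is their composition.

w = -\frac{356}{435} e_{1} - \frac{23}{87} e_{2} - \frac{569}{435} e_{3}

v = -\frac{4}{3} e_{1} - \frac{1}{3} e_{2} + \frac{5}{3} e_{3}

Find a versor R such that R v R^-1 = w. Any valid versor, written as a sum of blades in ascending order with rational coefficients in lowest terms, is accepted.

R = v + w = -\frac{312}{145} e_{1} - \frac{52}{87} e_{2} + \frac{52}{145} e_{3} works: the equal norms (-\frac{10}{9}) guarantee its sandwich swaps v into w.
Answer: -\frac{312}{145} e_{1} - \frac{52}{87} e_{2} + \frac{52}{145} e_{3}


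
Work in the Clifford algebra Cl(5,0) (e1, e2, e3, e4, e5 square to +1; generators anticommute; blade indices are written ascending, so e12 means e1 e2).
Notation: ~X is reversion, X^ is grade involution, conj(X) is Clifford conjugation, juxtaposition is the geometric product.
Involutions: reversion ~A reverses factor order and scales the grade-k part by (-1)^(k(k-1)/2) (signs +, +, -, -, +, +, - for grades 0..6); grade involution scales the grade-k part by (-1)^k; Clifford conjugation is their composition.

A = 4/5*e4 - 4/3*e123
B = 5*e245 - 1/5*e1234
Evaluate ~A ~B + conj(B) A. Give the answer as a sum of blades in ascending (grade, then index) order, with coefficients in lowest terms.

first term: 4/15*e4 + 4*e25 + 4/25*e123 + 20/3*e1345
second term: 4/15*e4 - 4*e25 - 4/25*e123 + 20/3*e1345
Answer: 8/15*e4 + 40/3*e1345


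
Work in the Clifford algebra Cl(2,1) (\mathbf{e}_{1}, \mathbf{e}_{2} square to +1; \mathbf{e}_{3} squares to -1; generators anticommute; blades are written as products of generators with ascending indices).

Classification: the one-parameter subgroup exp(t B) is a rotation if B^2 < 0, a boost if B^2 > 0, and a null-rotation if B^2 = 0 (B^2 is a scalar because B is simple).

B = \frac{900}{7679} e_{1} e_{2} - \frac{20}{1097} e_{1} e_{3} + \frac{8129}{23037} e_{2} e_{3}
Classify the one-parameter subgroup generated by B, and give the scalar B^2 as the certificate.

B^2 term by term: the squares give (\frac{900}{7679})^2*(e_{1} e_{2})^2 + (-\frac{20}{1097})^2*(e_{1} e_{3})^2 + (\frac{8129}{23037})^2*(e_{2} e_{3})^2 = \frac{810000}{58967041}*(-1) + \frac{400}{1203409}*(+1) + \frac{66080641}{530703369}*(+1) = \frac{1}{9} (each basis 2-blade squares to minus the product of its generators' squares); cross terms between blades sharing an index anticommute and cancel. So B^2 = \frac{1}{9}.
Answer: boost, certificate B^2 = \frac{1}{9}. The class reads off the invariant scalar \frac{1}{9} directly.


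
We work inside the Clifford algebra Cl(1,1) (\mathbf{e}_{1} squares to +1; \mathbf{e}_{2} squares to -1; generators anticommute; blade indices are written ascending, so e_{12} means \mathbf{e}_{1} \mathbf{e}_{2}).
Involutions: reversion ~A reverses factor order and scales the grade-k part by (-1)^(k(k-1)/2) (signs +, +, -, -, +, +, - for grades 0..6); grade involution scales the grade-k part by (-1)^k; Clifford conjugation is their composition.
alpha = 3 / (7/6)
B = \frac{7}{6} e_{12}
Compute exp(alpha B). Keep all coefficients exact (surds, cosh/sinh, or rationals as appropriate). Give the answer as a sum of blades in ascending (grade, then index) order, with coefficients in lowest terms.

B^2 = (\frac{7}{6})^2*(e_{12})^2 = \frac{49}{36}*(+1) = \frac{49}{36} (a basis 2-blade squares to minus the product of its generators' squares).
B^2 = \frac{49}{36} — since the square is positive, the closed form is hyperbolic: l = \frac{7}{6}, alpha*l = 3, so exp(alpha B) = cosh(3) + (sinh(3)/(\frac{7}{6}))*B = \cosh{\left(3 \right)} + (\frac{6 \sinh{\left(3 \right)}}{7})*B.
Answer: \cosh{\left(3 \right)} + \sinh{\left(3 \right)} e_{12}


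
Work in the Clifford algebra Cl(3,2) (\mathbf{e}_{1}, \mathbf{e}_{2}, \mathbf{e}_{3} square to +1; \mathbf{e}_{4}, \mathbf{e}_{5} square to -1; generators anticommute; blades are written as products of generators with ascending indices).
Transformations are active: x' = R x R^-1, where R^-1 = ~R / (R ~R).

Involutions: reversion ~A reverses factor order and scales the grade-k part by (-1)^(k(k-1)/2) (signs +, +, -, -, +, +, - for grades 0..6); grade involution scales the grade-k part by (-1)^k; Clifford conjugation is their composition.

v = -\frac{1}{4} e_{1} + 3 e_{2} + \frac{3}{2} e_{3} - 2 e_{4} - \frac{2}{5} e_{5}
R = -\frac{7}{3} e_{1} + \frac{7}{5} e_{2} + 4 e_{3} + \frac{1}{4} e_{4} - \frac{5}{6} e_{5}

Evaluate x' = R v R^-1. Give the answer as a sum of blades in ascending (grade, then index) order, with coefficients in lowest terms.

~R = -\frac{7}{3} e_{1} + \frac{7}{5} e_{2} + 4 e_{3} + \frac{1}{4} e_{4} - \frac{5}{6} e_{5}, and R ~R = \frac{9059}{400}, so R^-1 = ~R / (\frac{9059}{400}).
R v = \frac{219}{20} - \frac{133}{20} e_{1} e_{2} - \frac{5}{2} e_{1} e_{3} + \frac{227}{48} e_{1} e_{4} + \frac{29}{40} e_{1} e_{5} - \frac{99}{10} e_{2} e_{3} - \frac{71}{20} e_{2} e_{4} + \frac{97}{50} e_{2} e_{5} - \frac{67}{8} e_{3} e_{4} - \frac{7}{20} e_{3} e_{5} - \frac{53}{30} e_{4} e_{5}
Answer: -\frac{72701}{36236} e_{1} - \frac{14913}{9059} e_{2} + \frac{42903}{18118} e_{3} + \frac{20308}{9059} e_{4} - \frac{18382}{45295} e_{5}


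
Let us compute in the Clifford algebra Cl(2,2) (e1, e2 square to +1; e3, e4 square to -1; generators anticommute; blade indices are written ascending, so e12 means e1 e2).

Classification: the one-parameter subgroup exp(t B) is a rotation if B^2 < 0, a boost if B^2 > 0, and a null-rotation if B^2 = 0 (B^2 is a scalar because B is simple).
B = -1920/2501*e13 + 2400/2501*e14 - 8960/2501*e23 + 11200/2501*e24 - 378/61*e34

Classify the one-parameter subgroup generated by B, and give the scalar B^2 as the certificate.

B^2 term by term: the squares give (-1920/2501)^2*(e13)^2 + (2400/2501)^2*(e14)^2 + (-8960/2501)^2*(e23)^2 + (11200/2501)^2*(e24)^2 + (-378/61)^2*(e34)^2 = 3686400/6255001*(+1) + 5760000/6255001*(+1) + 80281600/6255001*(+1) + 125440000/6255001*(+1) + 142884/3721*(-1) = -4 (each basis 2-blade squares to minus the product of its generators' squares); cross terms between blades sharing an index anticommute and cancel; the commuting (index-disjoint) pairs give grade-4 terms 2*c*c'*(blade product), which cancel blade by blade — e1234: 43008000/6255001 - 43008000/6255001 = 0 — confirming B is simple. So B^2 = -4.
Answer: rotation, certificate B^2 = -4. Note: conjugating B changes its blade decomposition but never the scalar B^2 = -4, whose sign settles the classification.


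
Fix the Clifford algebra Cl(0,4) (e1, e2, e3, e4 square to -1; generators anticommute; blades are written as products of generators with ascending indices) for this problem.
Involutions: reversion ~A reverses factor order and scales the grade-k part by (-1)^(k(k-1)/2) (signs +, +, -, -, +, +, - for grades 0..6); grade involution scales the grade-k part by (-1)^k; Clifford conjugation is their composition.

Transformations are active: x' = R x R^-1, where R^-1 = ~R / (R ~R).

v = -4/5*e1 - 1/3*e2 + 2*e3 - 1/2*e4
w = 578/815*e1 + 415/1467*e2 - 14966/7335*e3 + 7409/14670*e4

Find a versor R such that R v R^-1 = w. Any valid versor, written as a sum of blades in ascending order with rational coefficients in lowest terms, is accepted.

Construction: equal norms (both -4501/900) license R = v + w = -74/815*e1 - 74/1467*e2 - 296/7335*e3 + 37/7335*e4 — nothing changes along that direction, while (v - w)/2 changes sign, so v maps onto w.
Answer: -74/815*e1 - 74/1467*e2 - 296/7335*e3 + 37/7335*e4


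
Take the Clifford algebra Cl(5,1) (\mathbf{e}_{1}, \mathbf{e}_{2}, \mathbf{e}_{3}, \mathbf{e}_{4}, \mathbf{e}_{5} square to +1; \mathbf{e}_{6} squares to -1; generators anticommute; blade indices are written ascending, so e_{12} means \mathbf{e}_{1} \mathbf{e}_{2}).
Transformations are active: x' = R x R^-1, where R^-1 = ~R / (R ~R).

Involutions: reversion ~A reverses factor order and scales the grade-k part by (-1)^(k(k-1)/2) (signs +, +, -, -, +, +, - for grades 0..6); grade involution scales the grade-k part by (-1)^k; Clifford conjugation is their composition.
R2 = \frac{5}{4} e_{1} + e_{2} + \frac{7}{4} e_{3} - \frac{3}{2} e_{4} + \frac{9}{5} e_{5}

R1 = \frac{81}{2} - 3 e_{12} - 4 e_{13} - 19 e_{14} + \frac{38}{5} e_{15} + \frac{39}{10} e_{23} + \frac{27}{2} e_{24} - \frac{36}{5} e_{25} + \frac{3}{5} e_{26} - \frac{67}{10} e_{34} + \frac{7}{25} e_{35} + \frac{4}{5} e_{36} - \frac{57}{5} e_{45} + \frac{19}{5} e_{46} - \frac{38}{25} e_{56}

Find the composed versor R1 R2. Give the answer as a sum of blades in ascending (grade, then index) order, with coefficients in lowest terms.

Distribute over the terms of R2 (each basis-blade product reordered to ascending indices, repeated generators contracted through their squares):
R1 (\frac{5}{4} e_{1}) = \frac{405}{8} e_{1} + \frac{15}{4} e_{2} + 5 e_{3} + \frac{95}{4} e_{4} - \frac{19}{2} e_{5} + \frac{39}{8} e_{123} + \frac{135}{8} e_{124} - 9 e_{125} + \frac{3}{4} e_{126} - \frac{67}{8} e_{134} + \frac{7}{20} e_{135} + e_{136} - \frac{57}{4} e_{145} + \frac{19}{4} e_{146} - \frac{19}{10} e_{156}
R1 (e_{2}) = -3 e_{1} + \frac{81}{2} e_{2} - \frac{39}{10} e_{3} - \frac{27}{2} e_{4} + \frac{36}{5} e_{5} - \frac{3}{5} e_{6} + 4 e_{123} + 19 e_{124} - \frac{38}{5} e_{125} - \frac{67}{10} e_{234} + \frac{7}{25} e_{235} + \frac{4}{5} e_{236} - \frac{57}{5} e_{245} + \frac{19}{5} e_{246} - \frac{38}{25} e_{256}
R1 (\frac{7}{4} e_{3}) = -7 e_{1} + \frac{273}{40} e_{2} + \frac{567}{8} e_{3} + \frac{469}{40} e_{4} - \frac{49}{100} e_{5} - \frac{7}{5} e_{6} - \frac{21}{4} e_{123} + \frac{133}{4} e_{134} - \frac{133}{10} e_{135} - \frac{189}{8} e_{234} + \frac{63}{5} e_{235} - \frac{21}{20} e_{236} - \frac{399}{20} e_{345} + \frac{133}{20} e_{346} - \frac{133}{50} e_{356}
R1 (-\frac{3}{2} e_{4}) = \frac{57}{2} e_{1} - \frac{81}{4} e_{2} + \frac{201}{20} e_{3} - \frac{243}{4} e_{4} - \frac{171}{10} e_{5} + \frac{57}{10} e_{6} + \frac{9}{2} e_{124} + 6 e_{134} + \frac{57}{5} e_{145} - \frac{117}{20} e_{234} - \frac{54}{5} e_{245} + \frac{9}{10} e_{246} + \frac{21}{50} e_{345} + \frac{6}{5} e_{346} + \frac{57}{25} e_{456}
R1 (\frac{9}{5} e_{5}) = \frac{342}{25} e_{1} - \frac{324}{25} e_{2} + \frac{63}{125} e_{3} - \frac{513}{25} e_{4} + \frac{729}{10} e_{5} + \frac{342}{125} e_{6} - \frac{27}{5} e_{125} - \frac{36}{5} e_{135} - \frac{171}{5} e_{145} + \frac{351}{50} e_{235} + \frac{243}{10} e_{245} - \frac{27}{25} e_{256} - \frac{603}{50} e_{345} - \frac{36}{25} e_{356} - \frac{171}{25} e_{456}
Summing the partial products and collecting blades:
Answer: \frac{16561}{200} e_{1} + \frac{3573}{200} e_{2} + \frac{82529}{1000} e_{3} - \frac{11859}{200} e_{4} + \frac{5301}{100} e_{5} + \frac{1609}{250} e_{6} + \frac{29}{8} e_{123} + \frac{323}{8} e_{124} - 22 e_{125} + \frac{3}{4} e_{126} + \frac{247}{8} e_{134} - \frac{403}{20} e_{135} + e_{136} - \frac{741}{20} e_{145} + \frac{19}{4} e_{146} - \frac{19}{10} e_{156} - \frac{1447}{40} e_{234} + \frac{199}{10} e_{235} - \frac{1}{4} e_{236} + \frac{21}{10} e_{245} + \frac{47}{10} e_{246} - \frac{13}{5} e_{256} - \frac{3159}{100} e_{345} + \frac{157}{20} e_{346} - \frac{41}{10} e_{356} - \frac{114}{25} e_{456}


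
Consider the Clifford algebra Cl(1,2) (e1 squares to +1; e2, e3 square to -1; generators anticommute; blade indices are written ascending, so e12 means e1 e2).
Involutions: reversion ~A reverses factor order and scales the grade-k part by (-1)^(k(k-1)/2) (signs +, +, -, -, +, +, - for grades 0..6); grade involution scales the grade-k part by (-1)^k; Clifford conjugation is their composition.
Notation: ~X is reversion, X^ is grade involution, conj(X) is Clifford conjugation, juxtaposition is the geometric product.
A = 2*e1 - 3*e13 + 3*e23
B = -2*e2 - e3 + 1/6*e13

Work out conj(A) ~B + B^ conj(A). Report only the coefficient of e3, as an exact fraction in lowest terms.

first term: -1/2 + 3*e1 - 3*e2 + 19/3*e3 + 7/2*e12 + 2*e13 + 6*e123
second term: 1/2 + 3*e1 - 3*e2 + 19/3*e3 + 7/2*e12 + 2*e13 - 6*e123
Answer: 38/3
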